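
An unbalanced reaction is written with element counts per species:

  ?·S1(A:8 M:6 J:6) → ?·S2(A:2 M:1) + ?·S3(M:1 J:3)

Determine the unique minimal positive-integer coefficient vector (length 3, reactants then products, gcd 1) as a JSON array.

A: 1·8 = 8 | 4·2+2·0 = 8
M: 1·6 = 6 | 4·1+2·1 = 6
J: 1·6 = 6 | 4·0+2·3 = 6
gcd(1,4,2) = 1

Coefficients: [1, 4, 2]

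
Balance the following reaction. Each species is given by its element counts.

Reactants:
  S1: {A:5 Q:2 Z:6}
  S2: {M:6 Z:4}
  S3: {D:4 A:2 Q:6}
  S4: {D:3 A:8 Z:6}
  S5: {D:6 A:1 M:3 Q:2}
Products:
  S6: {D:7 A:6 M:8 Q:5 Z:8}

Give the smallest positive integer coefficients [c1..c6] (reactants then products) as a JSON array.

D: 2·0+6·0+3·4+2·3+4·6 = 42 | 6·7 = 42
A: 2·5+6·0+3·2+2·8+4·1 = 36 | 6·6 = 36
M: 2·0+6·6+3·0+2·0+4·3 = 48 | 6·8 = 48
Q: 2·2+6·0+3·6+2·0+4·2 = 30 | 6·5 = 30
Z: 2·6+6·4+3·0+2·6+4·0 = 48 | 6·8 = 48
gcd(2,6,3,2,4,6) = 1

Coefficients: [2, 6, 3, 2, 4, 6]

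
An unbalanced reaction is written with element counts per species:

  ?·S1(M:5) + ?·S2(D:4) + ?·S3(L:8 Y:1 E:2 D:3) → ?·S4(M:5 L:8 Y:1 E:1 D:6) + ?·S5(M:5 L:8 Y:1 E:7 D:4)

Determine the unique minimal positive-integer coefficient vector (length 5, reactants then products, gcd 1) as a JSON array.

M: 6·5+4·0+6·0 = 30 | 5·5+1·5 = 30
L: 6·0+4·0+6·8 = 48 | 5·8+1·8 = 48
Y: 6·0+4·0+6·1 = 6 | 5·1+1·1 = 6
E: 6·0+4·0+6·2 = 12 | 5·1+1·7 = 12
D: 6·0+4·4+6·3 = 34 | 5·6+1·4 = 34
gcd(6,4,6,5,1) = 1

Coefficients: [6, 4, 6, 5, 1]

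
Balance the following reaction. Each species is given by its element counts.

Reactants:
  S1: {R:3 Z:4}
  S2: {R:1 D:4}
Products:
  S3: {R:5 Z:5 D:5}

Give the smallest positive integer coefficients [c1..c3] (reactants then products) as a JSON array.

Coefficients: [5, 5, 4]

R: 5·3+5·1 = 20 | 4·5 = 20
Z: 5·4+5·0 = 20 | 4·5 = 20
D: 5·0+5·4 = 20 | 4·5 = 20
gcd(5,5,4) = 1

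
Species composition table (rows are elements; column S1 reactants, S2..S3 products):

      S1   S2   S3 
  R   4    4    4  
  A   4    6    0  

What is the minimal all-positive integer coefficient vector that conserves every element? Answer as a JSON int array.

Coefficients: [3, 2, 1]

R: 3·4 = 12 | 2·4+1·4 = 12
A: 3·4 = 12 | 2·6+1·0 = 12
gcd(3,2,1) = 1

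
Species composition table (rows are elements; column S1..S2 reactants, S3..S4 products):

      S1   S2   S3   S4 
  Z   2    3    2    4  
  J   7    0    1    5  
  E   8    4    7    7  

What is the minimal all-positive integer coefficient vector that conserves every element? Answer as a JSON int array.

Coefficients: [4, 6, 3, 5]

Z: 4·2+6·3 = 26 | 3·2+5·4 = 26
J: 4·7+6·0 = 28 | 3·1+5·5 = 28
E: 4·8+6·4 = 56 | 3·7+5·7 = 56
gcd(4,6,3,5) = 1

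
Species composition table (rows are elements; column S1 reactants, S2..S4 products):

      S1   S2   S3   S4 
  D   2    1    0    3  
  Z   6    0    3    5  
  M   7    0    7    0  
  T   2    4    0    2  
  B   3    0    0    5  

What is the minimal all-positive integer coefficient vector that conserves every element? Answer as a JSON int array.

Coefficients: [5, 1, 5, 3]

D: 5·2 = 10 | 1·1+5·0+3·3 = 10
Z: 5·6 = 30 | 1·0+5·3+3·5 = 30
M: 5·7 = 35 | 1·0+5·7+3·0 = 35
T: 5·2 = 10 | 1·4+5·0+3·2 = 10
B: 5·3 = 15 | 1·0+5·0+3·5 = 15
gcd(5,1,5,3) = 1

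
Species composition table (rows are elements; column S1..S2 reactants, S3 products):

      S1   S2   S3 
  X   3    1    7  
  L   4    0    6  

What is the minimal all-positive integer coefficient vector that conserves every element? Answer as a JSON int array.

X: 3·3+5·1 = 14 | 2·7 = 14
L: 3·4+5·0 = 12 | 2·6 = 12
gcd(3,5,2) = 1

Coefficients: [3, 5, 2]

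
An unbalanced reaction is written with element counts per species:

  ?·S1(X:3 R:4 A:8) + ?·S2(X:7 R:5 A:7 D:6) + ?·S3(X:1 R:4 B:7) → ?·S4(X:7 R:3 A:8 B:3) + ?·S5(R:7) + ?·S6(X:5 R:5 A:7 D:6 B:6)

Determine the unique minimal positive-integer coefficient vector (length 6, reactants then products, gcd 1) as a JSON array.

X: 4·3+5·7+6·1 = 53 | 4·7+4·0+5·5 = 53
R: 4·4+5·5+6·4 = 65 | 4·3+4·7+5·5 = 65
A: 4·8+5·7+6·0 = 67 | 4·8+4·0+5·7 = 67
D: 4·0+5·6+6·0 = 30 | 4·0+4·0+5·6 = 30
B: 4·0+5·0+6·7 = 42 | 4·3+4·0+5·6 = 42
gcd(4,5,6,4,4,5) = 1

Coefficients: [4, 5, 6, 4, 4, 5]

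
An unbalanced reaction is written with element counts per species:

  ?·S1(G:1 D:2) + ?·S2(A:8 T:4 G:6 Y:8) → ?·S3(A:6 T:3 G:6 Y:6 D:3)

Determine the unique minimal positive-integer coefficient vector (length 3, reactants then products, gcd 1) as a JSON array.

A: 6·0+3·8 = 24 | 4·6 = 24
T: 6·0+3·4 = 12 | 4·3 = 12
G: 6·1+3·6 = 24 | 4·6 = 24
Y: 6·0+3·8 = 24 | 4·6 = 24
D: 6·2+3·0 = 12 | 4·3 = 12
gcd(6,3,4) = 1

Coefficients: [6, 3, 4]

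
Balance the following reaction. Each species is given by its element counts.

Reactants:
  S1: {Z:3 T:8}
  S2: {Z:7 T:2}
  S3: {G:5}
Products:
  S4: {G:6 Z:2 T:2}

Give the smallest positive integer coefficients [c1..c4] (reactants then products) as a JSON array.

Coefficients: [1, 1, 6, 5]

G: 1·0+1·0+6·5 = 30 | 5·6 = 30
Z: 1·3+1·7+6·0 = 10 | 5·2 = 10
T: 1·8+1·2+6·0 = 10 | 5·2 = 10
gcd(1,1,6,5) = 1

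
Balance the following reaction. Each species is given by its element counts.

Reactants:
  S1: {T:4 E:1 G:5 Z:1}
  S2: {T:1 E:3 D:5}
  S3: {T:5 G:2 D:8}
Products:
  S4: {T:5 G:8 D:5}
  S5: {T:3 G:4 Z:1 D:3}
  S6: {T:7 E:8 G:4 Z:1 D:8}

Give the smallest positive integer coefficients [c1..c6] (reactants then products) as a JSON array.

T: 6·4+6·1+1·5 = 35 | 1·5+3·3+3·7 = 35
E: 6·1+6·3+1·0 = 24 | 1·0+3·0+3·8 = 24
G: 6·5+6·0+1·2 = 32 | 1·8+3·4+3·4 = 32
Z: 6·1+6·0+1·0 = 6 | 1·0+3·1+3·1 = 6
D: 6·0+6·5+1·8 = 38 | 1·5+3·3+3·8 = 38
gcd(6,6,1,1,3,3) = 1

Coefficients: [6, 6, 1, 1, 3, 3]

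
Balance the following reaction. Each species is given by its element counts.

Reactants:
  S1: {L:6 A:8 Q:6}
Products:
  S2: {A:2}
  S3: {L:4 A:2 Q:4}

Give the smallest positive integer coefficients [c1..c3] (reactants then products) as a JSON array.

Coefficients: [2, 5, 3]

L: 2·6 = 12 | 5·0+3·4 = 12
A: 2·8 = 16 | 5·2+3·2 = 16
Q: 2·6 = 12 | 5·0+3·4 = 12
gcd(2,5,3) = 1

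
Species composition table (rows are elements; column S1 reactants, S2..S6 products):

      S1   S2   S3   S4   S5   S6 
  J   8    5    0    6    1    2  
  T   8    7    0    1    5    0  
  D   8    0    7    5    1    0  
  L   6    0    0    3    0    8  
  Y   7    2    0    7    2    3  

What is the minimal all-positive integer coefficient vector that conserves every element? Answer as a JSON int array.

Coefficients: [5, 4, 4, 2, 2, 3]

J: 5·8 = 40 | 4·5+4·0+2·6+2·1+3·2 = 40
T: 5·8 = 40 | 4·7+4·0+2·1+2·5+3·0 = 40
D: 5·8 = 40 | 4·0+4·7+2·5+2·1+3·0 = 40
L: 5·6 = 30 | 4·0+4·0+2·3+2·0+3·8 = 30
Y: 5·7 = 35 | 4·2+4·0+2·7+2·2+3·3 = 35
gcd(5,4,4,2,2,3) = 1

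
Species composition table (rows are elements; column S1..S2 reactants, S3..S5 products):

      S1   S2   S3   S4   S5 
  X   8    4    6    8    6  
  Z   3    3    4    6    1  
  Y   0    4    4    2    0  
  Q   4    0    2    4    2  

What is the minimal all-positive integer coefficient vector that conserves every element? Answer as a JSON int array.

Coefficients: [5, 3, 2, 2, 4]

X: 5·8+3·4 = 52 | 2·6+2·8+4·6 = 52
Z: 5·3+3·3 = 24 | 2·4+2·6+4·1 = 24
Y: 5·0+3·4 = 12 | 2·4+2·2+4·0 = 12
Q: 5·4+3·0 = 20 | 2·2+2·4+4·2 = 20
gcd(5,3,2,2,4) = 1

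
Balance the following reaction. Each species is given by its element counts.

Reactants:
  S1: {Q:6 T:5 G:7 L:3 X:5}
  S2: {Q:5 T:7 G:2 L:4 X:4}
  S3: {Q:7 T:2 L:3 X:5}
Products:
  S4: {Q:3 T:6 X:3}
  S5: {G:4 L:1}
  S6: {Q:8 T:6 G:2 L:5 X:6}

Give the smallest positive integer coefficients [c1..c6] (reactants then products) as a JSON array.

Q: 2·6+4·5+2·7 = 46 | 2·3+3·0+5·8 = 46
T: 2·5+4·7+2·2 = 42 | 2·6+3·0+5·6 = 42
G: 2·7+4·2+2·0 = 22 | 2·0+3·4+5·2 = 22
L: 2·3+4·4+2·3 = 28 | 2·0+3·1+5·5 = 28
X: 2·5+4·4+2·5 = 36 | 2·3+3·0+5·6 = 36
gcd(2,4,2,2,3,5) = 1

Coefficients: [2, 4, 2, 2, 3, 5]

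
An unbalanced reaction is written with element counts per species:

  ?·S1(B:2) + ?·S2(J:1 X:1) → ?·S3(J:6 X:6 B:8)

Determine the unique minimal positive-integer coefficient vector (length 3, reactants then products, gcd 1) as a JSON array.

J: 4·0+6·1 = 6 | 1·6 = 6
X: 4·0+6·1 = 6 | 1·6 = 6
B: 4·2+6·0 = 8 | 1·8 = 8
gcd(4,6,1) = 1

Coefficients: [4, 6, 1]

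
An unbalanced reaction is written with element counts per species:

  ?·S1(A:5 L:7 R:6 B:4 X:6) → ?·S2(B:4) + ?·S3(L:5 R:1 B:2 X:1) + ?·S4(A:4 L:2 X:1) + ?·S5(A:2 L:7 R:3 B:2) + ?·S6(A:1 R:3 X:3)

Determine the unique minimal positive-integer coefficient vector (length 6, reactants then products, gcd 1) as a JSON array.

Coefficients: [4, 2, 3, 3, 1, 6]

A: 4·5 = 20 | 2·0+3·0+3·4+1·2+6·1 = 20
L: 4·7 = 28 | 2·0+3·5+3·2+1·7+6·0 = 28
R: 4·6 = 24 | 2·0+3·1+3·0+1·3+6·3 = 24
B: 4·4 = 16 | 2·4+3·2+3·0+1·2+6·0 = 16
X: 4·6 = 24 | 2·0+3·1+3·1+1·0+6·3 = 24
gcd(4,2,3,3,1,6) = 1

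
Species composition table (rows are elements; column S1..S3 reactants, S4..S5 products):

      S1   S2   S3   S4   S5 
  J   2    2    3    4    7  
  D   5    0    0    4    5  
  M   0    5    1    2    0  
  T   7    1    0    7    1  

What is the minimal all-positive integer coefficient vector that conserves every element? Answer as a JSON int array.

J: 5·2+1·2+5·3 = 27 | 5·4+1·7 = 27
D: 5·5+1·0+5·0 = 25 | 5·4+1·5 = 25
M: 5·0+1·5+5·1 = 10 | 5·2+1·0 = 10
T: 5·7+1·1+5·0 = 36 | 5·7+1·1 = 36
gcd(5,1,5,5,1) = 1

Coefficients: [5, 1, 5, 5, 1]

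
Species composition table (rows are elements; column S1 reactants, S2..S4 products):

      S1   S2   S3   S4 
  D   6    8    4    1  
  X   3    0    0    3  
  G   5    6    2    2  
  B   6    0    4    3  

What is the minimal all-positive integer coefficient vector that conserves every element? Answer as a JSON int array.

Coefficients: [4, 1, 3, 4]

D: 4·6 = 24 | 1·8+3·4+4·1 = 24
X: 4·3 = 12 | 1·0+3·0+4·3 = 12
G: 4·5 = 20 | 1·6+3·2+4·2 = 20
B: 4·6 = 24 | 1·0+3·4+4·3 = 24
gcd(4,1,3,4) = 1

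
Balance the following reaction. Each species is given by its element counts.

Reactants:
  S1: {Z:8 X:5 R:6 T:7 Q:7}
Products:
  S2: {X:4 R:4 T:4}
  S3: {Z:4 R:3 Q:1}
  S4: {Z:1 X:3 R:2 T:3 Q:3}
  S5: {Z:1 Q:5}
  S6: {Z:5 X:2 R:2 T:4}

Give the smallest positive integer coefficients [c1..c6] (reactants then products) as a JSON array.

Z: 5·8 = 40 | 3·0+2·4+1·1+6·1+5·5 = 40
X: 5·5 = 25 | 3·4+2·0+1·3+6·0+5·2 = 25
R: 5·6 = 30 | 3·4+2·3+1·2+6·0+5·2 = 30
T: 5·7 = 35 | 3·4+2·0+1·3+6·0+5·4 = 35
Q: 5·7 = 35 | 3·0+2·1+1·3+6·5+5·0 = 35
gcd(5,3,2,1,6,5) = 1

Coefficients: [5, 3, 2, 1, 6, 5]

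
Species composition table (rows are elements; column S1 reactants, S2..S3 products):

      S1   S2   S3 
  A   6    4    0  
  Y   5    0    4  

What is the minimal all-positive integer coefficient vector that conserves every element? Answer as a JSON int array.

Coefficients: [4, 6, 5]

A: 4·6 = 24 | 6·4+5·0 = 24
Y: 4·5 = 20 | 6·0+5·4 = 20
gcd(4,6,5) = 1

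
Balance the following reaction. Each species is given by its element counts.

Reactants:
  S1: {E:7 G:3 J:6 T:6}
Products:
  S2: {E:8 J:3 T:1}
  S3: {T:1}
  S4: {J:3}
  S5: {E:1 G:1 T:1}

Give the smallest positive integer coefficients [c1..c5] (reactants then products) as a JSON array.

Coefficients: [2, 1, 5, 3, 6]

E: 2·7 = 14 | 1·8+5·0+3·0+6·1 = 14
G: 2·3 = 6 | 1·0+5·0+3·0+6·1 = 6
J: 2·6 = 12 | 1·3+5·0+3·3+6·0 = 12
T: 2·6 = 12 | 1·1+5·1+3·0+6·1 = 12
gcd(2,1,5,3,6) = 1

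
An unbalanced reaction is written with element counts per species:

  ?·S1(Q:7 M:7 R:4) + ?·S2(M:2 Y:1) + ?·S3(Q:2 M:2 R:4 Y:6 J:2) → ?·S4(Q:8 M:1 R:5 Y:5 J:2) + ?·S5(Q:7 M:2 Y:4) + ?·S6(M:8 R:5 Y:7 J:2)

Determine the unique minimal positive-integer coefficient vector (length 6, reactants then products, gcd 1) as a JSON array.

Q: 1·7+6·0+4·2 = 15 | 1·8+1·7+3·0 = 15
M: 1·7+6·2+4·2 = 27 | 1·1+1·2+3·8 = 27
R: 1·4+6·0+4·4 = 20 | 1·5+1·0+3·5 = 20
Y: 1·0+6·1+4·6 = 30 | 1·5+1·4+3·7 = 30
J: 1·0+6·0+4·2 = 8 | 1·2+1·0+3·2 = 8
gcd(1,6,4,1,1,3) = 1

Coefficients: [1, 6, 4, 1, 1, 3]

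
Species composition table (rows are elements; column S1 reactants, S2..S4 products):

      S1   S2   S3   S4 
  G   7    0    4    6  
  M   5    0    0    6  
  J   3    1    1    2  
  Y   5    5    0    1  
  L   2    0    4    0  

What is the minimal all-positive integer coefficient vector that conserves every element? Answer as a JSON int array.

G: 6·7 = 42 | 5·0+3·4+5·6 = 42
M: 6·5 = 30 | 5·0+3·0+5·6 = 30
J: 6·3 = 18 | 5·1+3·1+5·2 = 18
Y: 6·5 = 30 | 5·5+3·0+5·1 = 30
L: 6·2 = 12 | 5·0+3·4+5·0 = 12
gcd(6,5,3,5) = 1

Coefficients: [6, 5, 3, 5]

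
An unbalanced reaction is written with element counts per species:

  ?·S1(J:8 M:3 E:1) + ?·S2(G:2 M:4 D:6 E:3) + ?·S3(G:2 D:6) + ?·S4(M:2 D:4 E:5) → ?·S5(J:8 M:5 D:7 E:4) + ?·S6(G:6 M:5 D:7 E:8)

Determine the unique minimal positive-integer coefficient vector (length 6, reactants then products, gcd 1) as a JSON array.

J: 6·8+3·0+3·0+5·0 = 48 | 6·8+2·0 = 48
G: 6·0+3·2+3·2+5·0 = 12 | 6·0+2·6 = 12
M: 6·3+3·4+3·0+5·2 = 40 | 6·5+2·5 = 40
D: 6·0+3·6+3·6+5·4 = 56 | 6·7+2·7 = 56
E: 6·1+3·3+3·0+5·5 = 40 | 6·4+2·8 = 40
gcd(6,3,3,5,6,2) = 1

Coefficients: [6, 3, 3, 5, 6, 2]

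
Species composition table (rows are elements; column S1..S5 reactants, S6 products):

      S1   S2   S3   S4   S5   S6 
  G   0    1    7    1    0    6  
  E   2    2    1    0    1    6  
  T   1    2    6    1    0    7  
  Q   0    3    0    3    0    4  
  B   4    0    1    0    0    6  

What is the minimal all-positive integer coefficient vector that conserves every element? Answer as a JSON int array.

G: 4·0+1·1+2·7+3·1+6·0 = 18 | 3·6 = 18
E: 4·2+1·2+2·1+3·0+6·1 = 18 | 3·6 = 18
T: 4·1+1·2+2·6+3·1+6·0 = 21 | 3·7 = 21
Q: 4·0+1·3+2·0+3·3+6·0 = 12 | 3·4 = 12
B: 4·4+1·0+2·1+3·0+6·0 = 18 | 3·6 = 18
gcd(4,1,2,3,6,3) = 1

Coefficients: [4, 1, 2, 3, 6, 3]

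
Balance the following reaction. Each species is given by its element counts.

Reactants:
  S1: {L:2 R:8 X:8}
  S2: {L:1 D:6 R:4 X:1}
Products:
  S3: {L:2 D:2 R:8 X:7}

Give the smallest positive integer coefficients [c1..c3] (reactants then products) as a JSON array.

Coefficients: [5, 2, 6]

L: 5·2+2·1 = 12 | 6·2 = 12
D: 5·0+2·6 = 12 | 6·2 = 12
R: 5·8+2·4 = 48 | 6·8 = 48
X: 5·8+2·1 = 42 | 6·7 = 42
gcd(5,2,6) = 1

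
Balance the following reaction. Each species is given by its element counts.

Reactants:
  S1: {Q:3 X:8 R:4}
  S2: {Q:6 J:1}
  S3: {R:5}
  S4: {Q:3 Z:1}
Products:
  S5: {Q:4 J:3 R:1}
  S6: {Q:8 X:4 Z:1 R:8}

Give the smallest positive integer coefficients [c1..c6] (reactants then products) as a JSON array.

Q: 2·3+3·6+5·0+4·3 = 36 | 1·4+4·8 = 36
X: 2·8+3·0+5·0+4·0 = 16 | 1·0+4·4 = 16
J: 2·0+3·1+5·0+4·0 = 3 | 1·3+4·0 = 3
Z: 2·0+3·0+5·0+4·1 = 4 | 1·0+4·1 = 4
R: 2·4+3·0+5·5+4·0 = 33 | 1·1+4·8 = 33
gcd(2,3,5,4,1,4) = 1

Coefficients: [2, 3, 5, 4, 1, 4]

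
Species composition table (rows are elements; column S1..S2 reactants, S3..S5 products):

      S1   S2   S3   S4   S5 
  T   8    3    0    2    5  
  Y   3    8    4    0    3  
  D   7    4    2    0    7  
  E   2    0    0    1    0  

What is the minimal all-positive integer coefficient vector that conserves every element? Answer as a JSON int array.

T: 3·8+1·3 = 27 | 2·0+6·2+3·5 = 27
Y: 3·3+1·8 = 17 | 2·4+6·0+3·3 = 17
D: 3·7+1·4 = 25 | 2·2+6·0+3·7 = 25
E: 3·2+1·0 = 6 | 2·0+6·1+3·0 = 6
gcd(3,1,2,6,3) = 1

Coefficients: [3, 1, 2, 6, 3]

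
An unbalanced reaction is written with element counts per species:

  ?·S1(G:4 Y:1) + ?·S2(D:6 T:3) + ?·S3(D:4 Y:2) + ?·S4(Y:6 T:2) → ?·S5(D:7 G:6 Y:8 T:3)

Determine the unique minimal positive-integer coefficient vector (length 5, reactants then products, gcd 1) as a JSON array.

Coefficients: [6, 2, 4, 3, 4]

D: 6·0+2·6+4·4+3·0 = 28 | 4·7 = 28
G: 6·4+2·0+4·0+3·0 = 24 | 4·6 = 24
Y: 6·1+2·0+4·2+3·6 = 32 | 4·8 = 32
T: 6·0+2·3+4·0+3·2 = 12 | 4·3 = 12
gcd(6,2,4,3,4) = 1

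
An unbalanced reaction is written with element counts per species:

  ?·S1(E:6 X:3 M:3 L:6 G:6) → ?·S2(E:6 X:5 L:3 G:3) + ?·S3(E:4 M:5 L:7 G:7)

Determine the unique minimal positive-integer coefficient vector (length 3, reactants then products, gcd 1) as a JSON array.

E: 5·6 = 30 | 3·6+3·4 = 30
X: 5·3 = 15 | 3·5+3·0 = 15
M: 5·3 = 15 | 3·0+3·5 = 15
L: 5·6 = 30 | 3·3+3·7 = 30
G: 5·6 = 30 | 3·3+3·7 = 30
gcd(5,3,3) = 1

Coefficients: [5, 3, 3]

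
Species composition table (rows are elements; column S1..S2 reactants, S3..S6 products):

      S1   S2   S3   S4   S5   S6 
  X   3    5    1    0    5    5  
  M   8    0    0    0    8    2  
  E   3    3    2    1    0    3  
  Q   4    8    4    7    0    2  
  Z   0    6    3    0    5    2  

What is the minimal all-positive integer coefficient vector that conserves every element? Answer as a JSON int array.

Coefficients: [3, 5, 4, 4, 2, 4]

X: 3·3+5·5 = 34 | 4·1+4·0+2·5+4·5 = 34
M: 3·8+5·0 = 24 | 4·0+4·0+2·8+4·2 = 24
E: 3·3+5·3 = 24 | 4·2+4·1+2·0+4·3 = 24
Q: 3·4+5·8 = 52 | 4·4+4·7+2·0+4·2 = 52
Z: 3·0+5·6 = 30 | 4·3+4·0+2·5+4·2 = 30
gcd(3,5,4,4,2,4) = 1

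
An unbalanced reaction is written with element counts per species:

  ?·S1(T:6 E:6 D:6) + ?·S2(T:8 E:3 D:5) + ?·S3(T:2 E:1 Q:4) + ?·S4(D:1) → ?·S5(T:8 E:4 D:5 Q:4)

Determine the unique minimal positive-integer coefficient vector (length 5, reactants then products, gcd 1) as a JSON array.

Coefficients: [1, 3, 5, 4, 5]

T: 1·6+3·8+5·2+4·0 = 40 | 5·8 = 40
E: 1·6+3·3+5·1+4·0 = 20 | 5·4 = 20
D: 1·6+3·5+5·0+4·1 = 25 | 5·5 = 25
Q: 1·0+3·0+5·4+4·0 = 20 | 5·4 = 20
gcd(1,3,5,4,5) = 1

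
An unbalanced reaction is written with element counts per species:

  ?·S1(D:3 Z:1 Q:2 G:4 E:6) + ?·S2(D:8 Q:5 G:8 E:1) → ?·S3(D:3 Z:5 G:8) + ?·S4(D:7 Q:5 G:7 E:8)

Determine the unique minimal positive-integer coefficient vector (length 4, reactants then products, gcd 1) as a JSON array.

Coefficients: [5, 2, 1, 4]

D: 5·3+2·8 = 31 | 1·3+4·7 = 31
Z: 5·1+2·0 = 5 | 1·5+4·0 = 5
Q: 5·2+2·5 = 20 | 1·0+4·5 = 20
G: 5·4+2·8 = 36 | 1·8+4·7 = 36
E: 5·6+2·1 = 32 | 1·0+4·8 = 32
gcd(5,2,1,4) = 1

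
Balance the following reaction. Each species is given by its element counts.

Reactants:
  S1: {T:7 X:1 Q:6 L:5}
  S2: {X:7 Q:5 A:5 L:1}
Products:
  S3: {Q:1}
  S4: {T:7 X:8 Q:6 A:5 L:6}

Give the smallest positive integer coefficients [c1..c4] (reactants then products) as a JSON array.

T: 1·7+1·0 = 7 | 5·0+1·7 = 7
X: 1·1+1·7 = 8 | 5·0+1·8 = 8
Q: 1·6+1·5 = 11 | 5·1+1·6 = 11
A: 1·0+1·5 = 5 | 5·0+1·5 = 5
L: 1·5+1·1 = 6 | 5·0+1·6 = 6
gcd(1,1,5,1) = 1

Coefficients: [1, 1, 5, 1]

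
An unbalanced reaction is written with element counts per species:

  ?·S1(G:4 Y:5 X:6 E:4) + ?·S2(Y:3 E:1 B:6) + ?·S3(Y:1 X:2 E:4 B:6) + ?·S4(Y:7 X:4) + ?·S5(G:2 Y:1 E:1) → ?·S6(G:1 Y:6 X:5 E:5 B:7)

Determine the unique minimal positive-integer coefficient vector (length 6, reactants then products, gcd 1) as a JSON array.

G: 1·4+1·0+6·0+3·0+1·2 = 6 | 6·1 = 6
Y: 1·5+1·3+6·1+3·7+1·1 = 36 | 6·6 = 36
X: 1·6+1·0+6·2+3·4+1·0 = 30 | 6·5 = 30
E: 1·4+1·1+6·4+3·0+1·1 = 30 | 6·5 = 30
B: 1·0+1·6+6·6+3·0+1·0 = 42 | 6·7 = 42
gcd(1,1,6,3,1,6) = 1

Coefficients: [1, 1, 6, 3, 1, 6]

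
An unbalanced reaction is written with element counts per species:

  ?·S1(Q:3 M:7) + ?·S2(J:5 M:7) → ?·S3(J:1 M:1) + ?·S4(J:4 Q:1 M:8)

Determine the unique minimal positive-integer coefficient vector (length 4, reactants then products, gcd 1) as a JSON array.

Coefficients: [2, 5, 1, 6]

J: 2·0+5·5 = 25 | 1·1+6·4 = 25
Q: 2·3+5·0 = 6 | 1·0+6·1 = 6
M: 2·7+5·7 = 49 | 1·1+6·8 = 49
gcd(2,5,1,6) = 1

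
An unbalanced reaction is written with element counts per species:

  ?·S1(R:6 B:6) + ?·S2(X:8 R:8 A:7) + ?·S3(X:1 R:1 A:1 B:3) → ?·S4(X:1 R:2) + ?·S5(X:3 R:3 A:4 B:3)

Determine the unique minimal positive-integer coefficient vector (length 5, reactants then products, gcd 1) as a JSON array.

Coefficients: [1, 2, 2, 6, 4]

X: 1·0+2·8+2·1 = 18 | 6·1+4·3 = 18
R: 1·6+2·8+2·1 = 24 | 6·2+4·3 = 24
A: 1·0+2·7+2·1 = 16 | 6·0+4·4 = 16
B: 1·6+2·0+2·3 = 12 | 6·0+4·3 = 12
gcd(1,2,2,6,4) = 1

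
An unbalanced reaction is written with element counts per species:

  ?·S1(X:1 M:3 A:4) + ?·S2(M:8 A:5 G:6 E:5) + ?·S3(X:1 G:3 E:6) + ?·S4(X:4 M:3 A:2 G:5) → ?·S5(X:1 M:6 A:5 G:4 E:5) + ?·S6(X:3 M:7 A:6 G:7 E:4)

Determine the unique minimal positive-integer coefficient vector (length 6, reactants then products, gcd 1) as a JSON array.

Coefficients: [5, 4, 3, 1, 6, 2]

X: 5·1+4·0+3·1+1·4 = 12 | 6·1+2·3 = 12
M: 5·3+4·8+3·0+1·3 = 50 | 6·6+2·7 = 50
A: 5·4+4·5+3·0+1·2 = 42 | 6·5+2·6 = 42
G: 5·0+4·6+3·3+1·5 = 38 | 6·4+2·7 = 38
E: 5·0+4·5+3·6+1·0 = 38 | 6·5+2·4 = 38
gcd(5,4,3,1,6,2) = 1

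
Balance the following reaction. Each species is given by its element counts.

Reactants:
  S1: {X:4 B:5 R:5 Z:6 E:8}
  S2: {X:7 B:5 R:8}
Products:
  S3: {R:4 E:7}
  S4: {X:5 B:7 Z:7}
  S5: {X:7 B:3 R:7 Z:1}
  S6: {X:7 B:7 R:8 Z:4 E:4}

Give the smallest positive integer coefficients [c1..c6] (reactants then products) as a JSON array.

Coefficients: [6, 5, 4, 2, 2, 5]

X: 6·4+5·7 = 59 | 4·0+2·5+2·7+5·7 = 59
B: 6·5+5·5 = 55 | 4·0+2·7+2·3+5·7 = 55
R: 6·5+5·8 = 70 | 4·4+2·0+2·7+5·8 = 70
Z: 6·6+5·0 = 36 | 4·0+2·7+2·1+5·4 = 36
E: 6·8+5·0 = 48 | 4·7+2·0+2·0+5·4 = 48
gcd(6,5,4,2,2,5) = 1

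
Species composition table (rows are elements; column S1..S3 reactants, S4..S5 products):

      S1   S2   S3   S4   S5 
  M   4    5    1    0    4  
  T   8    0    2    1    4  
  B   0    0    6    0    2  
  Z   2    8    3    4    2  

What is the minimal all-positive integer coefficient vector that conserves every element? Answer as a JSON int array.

Coefficients: [3, 2, 2, 4, 6]

M: 3·4+2·5+2·1 = 24 | 4·0+6·4 = 24
T: 3·8+2·0+2·2 = 28 | 4·1+6·4 = 28
B: 3·0+2·0+2·6 = 12 | 4·0+6·2 = 12
Z: 3·2+2·8+2·3 = 28 | 4·4+6·2 = 28
gcd(3,2,2,4,6) = 1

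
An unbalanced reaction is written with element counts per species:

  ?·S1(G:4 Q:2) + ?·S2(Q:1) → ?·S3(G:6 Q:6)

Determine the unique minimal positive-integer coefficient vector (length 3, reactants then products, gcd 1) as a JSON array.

Coefficients: [3, 6, 2]

G: 3·4+6·0 = 12 | 2·6 = 12
Q: 3·2+6·1 = 12 | 2·6 = 12
gcd(3,6,2) = 1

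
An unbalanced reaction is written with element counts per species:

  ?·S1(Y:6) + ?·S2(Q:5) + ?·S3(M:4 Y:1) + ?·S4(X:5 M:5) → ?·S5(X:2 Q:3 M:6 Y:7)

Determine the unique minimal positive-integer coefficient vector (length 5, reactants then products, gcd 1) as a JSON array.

Coefficients: [5, 3, 5, 2, 5]

X: 5·0+3·0+5·0+2·5 = 10 | 5·2 = 10
Q: 5·0+3·5+5·0+2·0 = 15 | 5·3 = 15
M: 5·0+3·0+5·4+2·5 = 30 | 5·6 = 30
Y: 5·6+3·0+5·1+2·0 = 35 | 5·7 = 35
gcd(5,3,5,2,5) = 1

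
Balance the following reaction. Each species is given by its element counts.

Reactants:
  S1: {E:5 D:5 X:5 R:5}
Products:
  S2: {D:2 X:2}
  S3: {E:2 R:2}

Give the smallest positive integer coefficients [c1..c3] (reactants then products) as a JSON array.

Coefficients: [2, 5, 5]

E: 2·5 = 10 | 5·0+5·2 = 10
D: 2·5 = 10 | 5·2+5·0 = 10
X: 2·5 = 10 | 5·2+5·0 = 10
R: 2·5 = 10 | 5·0+5·2 = 10
gcd(2,5,5) = 1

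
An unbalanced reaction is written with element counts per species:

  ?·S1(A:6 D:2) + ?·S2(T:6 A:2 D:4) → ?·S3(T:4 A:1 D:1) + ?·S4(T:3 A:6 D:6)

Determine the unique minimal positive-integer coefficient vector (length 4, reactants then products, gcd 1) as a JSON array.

Coefficients: [3, 6, 6, 4]

T: 3·0+6·6 = 36 | 6·4+4·3 = 36
A: 3·6+6·2 = 30 | 6·1+4·6 = 30
D: 3·2+6·4 = 30 | 6·1+4·6 = 30
gcd(3,6,6,4) = 1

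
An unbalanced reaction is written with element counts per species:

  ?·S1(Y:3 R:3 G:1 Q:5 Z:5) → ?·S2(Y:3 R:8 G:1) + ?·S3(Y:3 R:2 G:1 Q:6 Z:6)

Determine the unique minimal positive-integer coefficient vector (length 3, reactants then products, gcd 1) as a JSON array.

Coefficients: [6, 1, 5]

Y: 6·3 = 18 | 1·3+5·3 = 18
R: 6·3 = 18 | 1·8+5·2 = 18
G: 6·1 = 6 | 1·1+5·1 = 6
Q: 6·5 = 30 | 1·0+5·6 = 30
Z: 6·5 = 30 | 1·0+5·6 = 30
gcd(6,1,5) = 1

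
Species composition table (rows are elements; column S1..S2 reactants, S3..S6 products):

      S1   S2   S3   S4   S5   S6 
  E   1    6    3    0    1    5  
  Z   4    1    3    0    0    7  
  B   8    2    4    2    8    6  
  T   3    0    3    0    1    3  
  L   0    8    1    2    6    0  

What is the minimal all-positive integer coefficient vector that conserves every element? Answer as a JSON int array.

Coefficients: [6, 3, 2, 2, 3, 3]

E: 6·1+3·6 = 24 | 2·3+2·0+3·1+3·5 = 24
Z: 6·4+3·1 = 27 | 2·3+2·0+3·0+3·7 = 27
B: 6·8+3·2 = 54 | 2·4+2·2+3·8+3·6 = 54
T: 6·3+3·0 = 18 | 2·3+2·0+3·1+3·3 = 18
L: 6·0+3·8 = 24 | 2·1+2·2+3·6+3·0 = 24
gcd(6,3,2,2,3,3) = 1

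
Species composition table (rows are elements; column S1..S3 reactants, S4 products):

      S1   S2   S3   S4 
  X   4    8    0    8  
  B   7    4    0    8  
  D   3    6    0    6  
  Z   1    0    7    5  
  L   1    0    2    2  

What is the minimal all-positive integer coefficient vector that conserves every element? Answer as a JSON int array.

Coefficients: [4, 3, 3, 5]

X: 4·4+3·8+3·0 = 40 | 5·8 = 40
B: 4·7+3·4+3·0 = 40 | 5·8 = 40
D: 4·3+3·6+3·0 = 30 | 5·6 = 30
Z: 4·1+3·0+3·7 = 25 | 5·5 = 25
L: 4·1+3·0+3·2 = 10 | 5·2 = 10
gcd(4,3,3,5) = 1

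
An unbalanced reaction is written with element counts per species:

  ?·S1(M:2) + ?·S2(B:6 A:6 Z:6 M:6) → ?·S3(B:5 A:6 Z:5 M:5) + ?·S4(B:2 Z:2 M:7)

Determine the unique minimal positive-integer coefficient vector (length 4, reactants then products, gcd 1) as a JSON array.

Coefficients: [5, 4, 4, 2]

B: 5·0+4·6 = 24 | 4·5+2·2 = 24
A: 5·0+4·6 = 24 | 4·6+2·0 = 24
Z: 5·0+4·6 = 24 | 4·5+2·2 = 24
M: 5·2+4·6 = 34 | 4·5+2·7 = 34
gcd(5,4,4,2) = 1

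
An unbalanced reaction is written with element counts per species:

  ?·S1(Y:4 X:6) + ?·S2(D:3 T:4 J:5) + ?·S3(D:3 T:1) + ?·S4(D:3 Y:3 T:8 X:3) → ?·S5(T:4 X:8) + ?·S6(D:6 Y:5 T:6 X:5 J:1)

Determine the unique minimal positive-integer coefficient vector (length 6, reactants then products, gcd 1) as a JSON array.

D: 4·0+1·3+6·3+3·3 = 30 | 1·0+5·6 = 30
Y: 4·4+1·0+6·0+3·3 = 25 | 1·0+5·5 = 25
T: 4·0+1·4+6·1+3·8 = 34 | 1·4+5·6 = 34
X: 4·6+1·0+6·0+3·3 = 33 | 1·8+5·5 = 33
J: 4·0+1·5+6·0+3·0 = 5 | 1·0+5·1 = 5
gcd(4,1,6,3,1,5) = 1

Coefficients: [4, 1, 6, 3, 1, 5]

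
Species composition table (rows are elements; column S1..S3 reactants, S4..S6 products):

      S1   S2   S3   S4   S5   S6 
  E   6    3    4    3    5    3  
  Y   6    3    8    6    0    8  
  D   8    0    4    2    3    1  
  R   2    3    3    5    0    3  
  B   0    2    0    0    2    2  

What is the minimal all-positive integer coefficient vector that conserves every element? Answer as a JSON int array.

E: 1·6+6·3+3·4 = 36 | 4·3+3·5+3·3 = 36
Y: 1·6+6·3+3·8 = 48 | 4·6+3·0+3·8 = 48
D: 1·8+6·0+3·4 = 20 | 4·2+3·3+3·1 = 20
R: 1·2+6·3+3·3 = 29 | 4·5+3·0+3·3 = 29
B: 1·0+6·2+3·0 = 12 | 4·0+3·2+3·2 = 12
gcd(1,6,3,4,3,3) = 1

Coefficients: [1, 6, 3, 4, 3, 3]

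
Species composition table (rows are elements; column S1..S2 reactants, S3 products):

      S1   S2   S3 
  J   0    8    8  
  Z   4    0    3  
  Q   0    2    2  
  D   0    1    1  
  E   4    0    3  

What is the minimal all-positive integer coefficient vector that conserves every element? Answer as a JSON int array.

Coefficients: [3, 4, 4]

J: 3·0+4·8 = 32 | 4·8 = 32
Z: 3·4+4·0 = 12 | 4·3 = 12
Q: 3·0+4·2 = 8 | 4·2 = 8
D: 3·0+4·1 = 4 | 4·1 = 4
E: 3·4+4·0 = 12 | 4·3 = 12
gcd(3,4,4) = 1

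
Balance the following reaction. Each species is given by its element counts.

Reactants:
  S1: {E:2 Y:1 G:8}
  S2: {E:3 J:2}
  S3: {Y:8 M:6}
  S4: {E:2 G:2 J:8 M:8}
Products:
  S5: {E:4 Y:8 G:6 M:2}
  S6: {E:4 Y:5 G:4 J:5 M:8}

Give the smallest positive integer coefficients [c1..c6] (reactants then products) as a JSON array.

Coefficients: [4, 6, 5, 1, 3, 4]

E: 4·2+6·3+5·0+1·2 = 28 | 3·4+4·4 = 28
Y: 4·1+6·0+5·8+1·0 = 44 | 3·8+4·5 = 44
G: 4·8+6·0+5·0+1·2 = 34 | 3·6+4·4 = 34
J: 4·0+6·2+5·0+1·8 = 20 | 3·0+4·5 = 20
M: 4·0+6·0+5·6+1·8 = 38 | 3·2+4·8 = 38
gcd(4,6,5,1,3,4) = 1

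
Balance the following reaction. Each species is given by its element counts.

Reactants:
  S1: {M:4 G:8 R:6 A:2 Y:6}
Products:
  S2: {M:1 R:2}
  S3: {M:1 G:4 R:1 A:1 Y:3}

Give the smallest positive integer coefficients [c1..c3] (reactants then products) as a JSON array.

Coefficients: [1, 2, 2]

M: 1·4 = 4 | 2·1+2·1 = 4
G: 1·8 = 8 | 2·0+2·4 = 8
R: 1·6 = 6 | 2·2+2·1 = 6
A: 1·2 = 2 | 2·0+2·1 = 2
Y: 1·6 = 6 | 2·0+2·3 = 6
gcd(1,2,2) = 1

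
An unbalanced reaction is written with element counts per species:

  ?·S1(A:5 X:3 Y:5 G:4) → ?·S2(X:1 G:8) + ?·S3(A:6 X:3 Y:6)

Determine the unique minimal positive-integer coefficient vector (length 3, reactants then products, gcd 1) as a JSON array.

A: 6·5 = 30 | 3·0+5·6 = 30
X: 6·3 = 18 | 3·1+5·3 = 18
Y: 6·5 = 30 | 3·0+5·6 = 30
G: 6·4 = 24 | 3·8+5·0 = 24
gcd(6,3,5) = 1

Coefficients: [6, 3, 5]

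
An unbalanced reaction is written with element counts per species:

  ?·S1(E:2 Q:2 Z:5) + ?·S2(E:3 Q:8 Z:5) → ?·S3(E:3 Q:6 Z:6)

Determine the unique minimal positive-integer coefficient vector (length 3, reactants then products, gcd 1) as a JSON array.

E: 3·2+3·3 = 15 | 5·3 = 15
Q: 3·2+3·8 = 30 | 5·6 = 30
Z: 3·5+3·5 = 30 | 5·6 = 30
gcd(3,3,5) = 1

Coefficients: [3, 3, 5]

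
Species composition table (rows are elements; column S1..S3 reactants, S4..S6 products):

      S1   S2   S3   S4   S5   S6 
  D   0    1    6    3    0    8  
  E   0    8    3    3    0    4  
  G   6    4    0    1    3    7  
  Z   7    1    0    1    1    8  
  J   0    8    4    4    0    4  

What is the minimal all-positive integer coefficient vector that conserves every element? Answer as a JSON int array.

D: 3·0+1·1+5·6 = 31 | 5·3+1·0+2·8 = 31
E: 3·0+1·8+5·3 = 23 | 5·3+1·0+2·4 = 23
G: 3·6+1·4+5·0 = 22 | 5·1+1·3+2·7 = 22
Z: 3·7+1·1+5·0 = 22 | 5·1+1·1+2·8 = 22
J: 3·0+1·8+5·4 = 28 | 5·4+1·0+2·4 = 28
gcd(3,1,5,5,1,2) = 1

Coefficients: [3, 1, 5, 5, 1, 2]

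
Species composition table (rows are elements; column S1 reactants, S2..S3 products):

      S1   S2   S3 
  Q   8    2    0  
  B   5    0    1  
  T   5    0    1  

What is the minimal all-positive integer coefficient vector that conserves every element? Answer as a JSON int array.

Q: 1·8 = 8 | 4·2+5·0 = 8
B: 1·5 = 5 | 4·0+5·1 = 5
T: 1·5 = 5 | 4·0+5·1 = 5
gcd(1,4,5) = 1

Coefficients: [1, 4, 5]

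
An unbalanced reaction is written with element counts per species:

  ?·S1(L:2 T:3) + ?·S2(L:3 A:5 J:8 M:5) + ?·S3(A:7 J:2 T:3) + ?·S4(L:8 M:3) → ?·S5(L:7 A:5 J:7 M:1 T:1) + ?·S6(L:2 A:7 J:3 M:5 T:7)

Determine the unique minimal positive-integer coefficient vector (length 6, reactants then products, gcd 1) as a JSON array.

L: 5·2+3·3+3·0+1·8 = 27 | 3·7+3·2 = 27
A: 5·0+3·5+3·7+1·0 = 36 | 3·5+3·7 = 36
J: 5·0+3·8+3·2+1·0 = 30 | 3·7+3·3 = 30
M: 5·0+3·5+3·0+1·3 = 18 | 3·1+3·5 = 18
T: 5·3+3·0+3·3+1·0 = 24 | 3·1+3·7 = 24
gcd(5,3,3,1,3,3) = 1

Coefficients: [5, 3, 3, 1, 3, 3]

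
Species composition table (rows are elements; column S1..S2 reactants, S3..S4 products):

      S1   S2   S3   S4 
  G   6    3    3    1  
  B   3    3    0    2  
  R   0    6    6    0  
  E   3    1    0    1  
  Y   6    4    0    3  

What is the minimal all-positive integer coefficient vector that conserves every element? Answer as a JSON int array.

G: 1·6+3·3 = 15 | 3·3+6·1 = 15
B: 1·3+3·3 = 12 | 3·0+6·2 = 12
R: 1·0+3·6 = 18 | 3·6+6·0 = 18
E: 1·3+3·1 = 6 | 3·0+6·1 = 6
Y: 1·6+3·4 = 18 | 3·0+6·3 = 18
gcd(1,3,3,6) = 1

Coefficients: [1, 3, 3, 6]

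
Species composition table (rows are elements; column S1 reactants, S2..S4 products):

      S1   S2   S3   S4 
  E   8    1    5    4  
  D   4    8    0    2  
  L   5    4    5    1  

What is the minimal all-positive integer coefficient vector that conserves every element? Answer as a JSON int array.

Coefficients: [5, 1, 3, 6]

E: 5·8 = 40 | 1·1+3·5+6·4 = 40
D: 5·4 = 20 | 1·8+3·0+6·2 = 20
L: 5·5 = 25 | 1·4+3·5+6·1 = 25
gcd(5,1,3,6) = 1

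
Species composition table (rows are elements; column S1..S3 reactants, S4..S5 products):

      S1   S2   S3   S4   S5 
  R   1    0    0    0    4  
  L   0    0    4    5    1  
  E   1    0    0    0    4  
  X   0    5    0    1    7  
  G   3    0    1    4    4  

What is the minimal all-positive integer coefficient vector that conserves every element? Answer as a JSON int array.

Coefficients: [4, 2, 4, 3, 1]

R: 4·1+2·0+4·0 = 4 | 3·0+1·4 = 4
L: 4·0+2·0+4·4 = 16 | 3·5+1·1 = 16
E: 4·1+2·0+4·0 = 4 | 3·0+1·4 = 4
X: 4·0+2·5+4·0 = 10 | 3·1+1·7 = 10
G: 4·3+2·0+4·1 = 16 | 3·4+1·4 = 16
gcd(4,2,4,3,1) = 1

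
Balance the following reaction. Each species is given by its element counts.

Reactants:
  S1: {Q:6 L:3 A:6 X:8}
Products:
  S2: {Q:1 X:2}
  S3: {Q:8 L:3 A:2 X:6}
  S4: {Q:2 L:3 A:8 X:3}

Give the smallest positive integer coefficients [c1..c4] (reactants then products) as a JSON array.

Coefficients: [3, 6, 1, 2]

Q: 3·6 = 18 | 6·1+1·8+2·2 = 18
L: 3·3 = 9 | 6·0+1·3+2·3 = 9
A: 3·6 = 18 | 6·0+1·2+2·8 = 18
X: 3·8 = 24 | 6·2+1·6+2·3 = 24
gcd(3,6,1,2) = 1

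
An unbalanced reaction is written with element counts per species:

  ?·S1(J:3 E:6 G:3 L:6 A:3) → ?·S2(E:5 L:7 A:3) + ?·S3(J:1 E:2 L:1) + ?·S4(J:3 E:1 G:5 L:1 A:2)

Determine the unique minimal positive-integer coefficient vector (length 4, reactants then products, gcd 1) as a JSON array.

J: 5·3 = 15 | 3·0+6·1+3·3 = 15
E: 5·6 = 30 | 3·5+6·2+3·1 = 30
G: 5·3 = 15 | 3·0+6·0+3·5 = 15
L: 5·6 = 30 | 3·7+6·1+3·1 = 30
A: 5·3 = 15 | 3·3+6·0+3·2 = 15
gcd(5,3,6,3) = 1

Coefficients: [5, 3, 6, 3]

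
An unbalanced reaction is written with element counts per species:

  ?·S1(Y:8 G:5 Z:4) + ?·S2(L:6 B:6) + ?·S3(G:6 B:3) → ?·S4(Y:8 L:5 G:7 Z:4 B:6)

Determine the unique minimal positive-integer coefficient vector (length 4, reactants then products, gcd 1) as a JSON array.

Coefficients: [6, 5, 2, 6]

Y: 6·8+5·0+2·0 = 48 | 6·8 = 48
L: 6·0+5·6+2·0 = 30 | 6·5 = 30
G: 6·5+5·0+2·6 = 42 | 6·7 = 42
Z: 6·4+5·0+2·0 = 24 | 6·4 = 24
B: 6·0+5·6+2·3 = 36 | 6·6 = 36
gcd(6,5,2,6) = 1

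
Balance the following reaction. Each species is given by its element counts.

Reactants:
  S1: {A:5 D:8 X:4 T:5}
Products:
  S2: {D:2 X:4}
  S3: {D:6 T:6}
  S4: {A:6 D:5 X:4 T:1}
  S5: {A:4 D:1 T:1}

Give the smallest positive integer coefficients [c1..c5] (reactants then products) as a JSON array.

Coefficients: [6, 3, 4, 3, 3]

A: 6·5 = 30 | 3·0+4·0+3·6+3·4 = 30
D: 6·8 = 48 | 3·2+4·6+3·5+3·1 = 48
X: 6·4 = 24 | 3·4+4·0+3·4+3·0 = 24
T: 6·5 = 30 | 3·0+4·6+3·1+3·1 = 30
gcd(6,3,4,3,3) = 1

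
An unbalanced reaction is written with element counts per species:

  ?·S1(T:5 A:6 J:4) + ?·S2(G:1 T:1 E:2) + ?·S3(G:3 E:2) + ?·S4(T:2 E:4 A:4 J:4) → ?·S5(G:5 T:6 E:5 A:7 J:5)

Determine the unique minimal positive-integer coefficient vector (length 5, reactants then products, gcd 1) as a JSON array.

G: 4·0+2·1+6·3+1·0 = 20 | 4·5 = 20
T: 4·5+2·1+6·0+1·2 = 24 | 4·6 = 24
E: 4·0+2·2+6·2+1·4 = 20 | 4·5 = 20
A: 4·6+2·0+6·0+1·4 = 28 | 4·7 = 28
J: 4·4+2·0+6·0+1·4 = 20 | 4·5 = 20
gcd(4,2,6,1,4) = 1

Coefficients: [4, 2, 6, 1, 4]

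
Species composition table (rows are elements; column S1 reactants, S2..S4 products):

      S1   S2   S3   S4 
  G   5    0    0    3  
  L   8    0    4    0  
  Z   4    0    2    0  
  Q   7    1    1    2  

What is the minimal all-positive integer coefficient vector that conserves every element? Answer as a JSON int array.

G: 3·5 = 15 | 5·0+6·0+5·3 = 15
L: 3·8 = 24 | 5·0+6·4+5·0 = 24
Z: 3·4 = 12 | 5·0+6·2+5·0 = 12
Q: 3·7 = 21 | 5·1+6·1+5·2 = 21
gcd(3,5,6,5) = 1

Coefficients: [3, 5, 6, 5]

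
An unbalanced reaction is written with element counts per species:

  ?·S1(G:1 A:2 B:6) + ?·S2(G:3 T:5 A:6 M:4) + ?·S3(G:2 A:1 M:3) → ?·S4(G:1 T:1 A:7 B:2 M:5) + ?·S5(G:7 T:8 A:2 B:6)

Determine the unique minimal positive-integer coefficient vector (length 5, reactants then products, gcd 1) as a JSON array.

G: 5·1+6·3+2·2 = 27 | 6·1+3·7 = 27
T: 5·0+6·5+2·0 = 30 | 6·1+3·8 = 30
A: 5·2+6·6+2·1 = 48 | 6·7+3·2 = 48
B: 5·6+6·0+2·0 = 30 | 6·2+3·6 = 30
M: 5·0+6·4+2·3 = 30 | 6·5+3·0 = 30
gcd(5,6,2,6,3) = 1

Coefficients: [5, 6, 2, 6, 3]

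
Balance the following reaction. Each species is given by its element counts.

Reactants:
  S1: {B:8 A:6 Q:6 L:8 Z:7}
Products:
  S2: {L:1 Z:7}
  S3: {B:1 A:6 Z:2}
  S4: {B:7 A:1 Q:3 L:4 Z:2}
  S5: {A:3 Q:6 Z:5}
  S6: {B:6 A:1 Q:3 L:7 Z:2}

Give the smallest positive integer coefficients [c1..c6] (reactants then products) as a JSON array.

Coefficients: [5, 1, 3, 1, 2, 5]

B: 5·8 = 40 | 1·0+3·1+1·7+2·0+5·6 = 40
A: 5·6 = 30 | 1·0+3·6+1·1+2·3+5·1 = 30
Q: 5·6 = 30 | 1·0+3·0+1·3+2·6+5·3 = 30
L: 5·8 = 40 | 1·1+3·0+1·4+2·0+5·7 = 40
Z: 5·7 = 35 | 1·7+3·2+1·2+2·5+5·2 = 35
gcd(5,1,3,1,2,5) = 1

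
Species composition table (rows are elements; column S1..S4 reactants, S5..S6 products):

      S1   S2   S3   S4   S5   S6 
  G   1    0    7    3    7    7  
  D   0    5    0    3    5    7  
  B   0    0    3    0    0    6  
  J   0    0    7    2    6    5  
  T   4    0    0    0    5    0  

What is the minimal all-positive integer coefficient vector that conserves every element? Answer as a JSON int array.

Coefficients: [5, 5, 4, 3, 4, 2]

G: 5·1+5·0+4·7+3·3 = 42 | 4·7+2·7 = 42
D: 5·0+5·5+4·0+3·3 = 34 | 4·5+2·7 = 34
B: 5·0+5·0+4·3+3·0 = 12 | 4·0+2·6 = 12
J: 5·0+5·0+4·7+3·2 = 34 | 4·6+2·5 = 34
T: 5·4+5·0+4·0+3·0 = 20 | 4·5+2·0 = 20
gcd(5,5,4,3,4,2) = 1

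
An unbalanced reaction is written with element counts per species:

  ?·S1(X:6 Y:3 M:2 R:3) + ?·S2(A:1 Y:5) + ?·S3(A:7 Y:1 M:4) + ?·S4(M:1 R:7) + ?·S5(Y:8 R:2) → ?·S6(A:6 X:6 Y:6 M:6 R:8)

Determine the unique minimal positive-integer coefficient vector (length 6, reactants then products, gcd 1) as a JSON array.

A: 6·0+1·1+5·7+4·0+1·0 = 36 | 6·6 = 36
X: 6·6+1·0+5·0+4·0+1·0 = 36 | 6·6 = 36
Y: 6·3+1·5+5·1+4·0+1·8 = 36 | 6·6 = 36
M: 6·2+1·0+5·4+4·1+1·0 = 36 | 6·6 = 36
R: 6·3+1·0+5·0+4·7+1·2 = 48 | 6·8 = 48
gcd(6,1,5,4,1,6) = 1

Coefficients: [6, 1, 5, 4, 1, 6]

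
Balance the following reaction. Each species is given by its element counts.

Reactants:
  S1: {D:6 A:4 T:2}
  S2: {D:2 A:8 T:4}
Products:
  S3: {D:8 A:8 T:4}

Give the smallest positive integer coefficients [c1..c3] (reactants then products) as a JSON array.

Coefficients: [6, 2, 5]

D: 6·6+2·2 = 40 | 5·8 = 40
A: 6·4+2·8 = 40 | 5·8 = 40
T: 6·2+2·4 = 20 | 5·4 = 20
gcd(6,2,5) = 1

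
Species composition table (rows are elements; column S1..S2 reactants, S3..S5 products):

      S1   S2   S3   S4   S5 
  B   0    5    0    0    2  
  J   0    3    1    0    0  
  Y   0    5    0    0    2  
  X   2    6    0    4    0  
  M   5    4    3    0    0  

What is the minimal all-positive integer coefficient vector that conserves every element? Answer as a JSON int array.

Coefficients: [2, 2, 6, 4, 5]

B: 2·0+2·5 = 10 | 6·0+4·0+5·2 = 10
J: 2·0+2·3 = 6 | 6·1+4·0+5·0 = 6
Y: 2·0+2·5 = 10 | 6·0+4·0+5·2 = 10
X: 2·2+2·6 = 16 | 6·0+4·4+5·0 = 16
M: 2·5+2·4 = 18 | 6·3+4·0+5·0 = 18
gcd(2,2,6,4,5) = 1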